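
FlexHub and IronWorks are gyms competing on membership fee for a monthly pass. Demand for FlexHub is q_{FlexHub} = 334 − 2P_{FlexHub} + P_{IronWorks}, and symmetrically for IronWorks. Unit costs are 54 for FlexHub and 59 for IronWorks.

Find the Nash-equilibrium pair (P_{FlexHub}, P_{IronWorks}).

FlexHub's profit: π = (P_{FlexHub} − 54)(334 − 2P_{FlexHub} + P_{IronWorks}).
∂π/∂P_{FlexHub} = 442 − 4P_{FlexHub} + P_{IronWorks} = 0 ⇒ P_{FlexHub} = 110.5 + 0.25P_{IronWorks}.
Similarly P_{IronWorks} = 113 + 0.25P_{FlexHub}.
Solving the two reaction functions simultaneously: (1 − (0.25)(0.25))P_{FlexHub} = 110.5 + 0.25·113, so 0.9375P_{FlexHub} = 138.75 and P_{FlexHub} = 148.
Then P_{IronWorks} = 113 + 0.25·148 = 150.

148, 150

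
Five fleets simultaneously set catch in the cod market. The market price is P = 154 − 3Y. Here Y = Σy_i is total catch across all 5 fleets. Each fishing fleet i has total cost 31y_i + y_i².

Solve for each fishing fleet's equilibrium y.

A representative fishing fleet's profit is π_i = y_i(154 − 3Y) − 31y_i − y_i², with Y = y_i + Σ_{j≠i} y_j.
First-order condition: 123 − 8y_i − 3Σ_{j≠i} y_j = 0.
Imposing symmetry (y_j = y for all j) turns Σ_{j≠i} y_j into 4y, so 123 = 20y and y = 6.15.

6.15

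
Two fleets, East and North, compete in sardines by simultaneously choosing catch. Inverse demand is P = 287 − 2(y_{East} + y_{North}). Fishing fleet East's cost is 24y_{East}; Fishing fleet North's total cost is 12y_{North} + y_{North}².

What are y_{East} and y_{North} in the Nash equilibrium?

51.4, 28.7

Fishing fleet East's profit: π = y_{East}(287 − 2(y_{East} + y_{North})) − 24y_{East}.
∂π/∂y_{East} = 263 − 4y_{East} − 2y_{North} = 0, so y_{East} = 65.75 − 0.5y_{North}.
For North: ∂π/∂y_{North} = 275 − 6y_{North} − 2y_{East} = 0 ⇒ y_{North} = 275/6 − (1/3)y_{East}.
Plugging y_{North} into East's best response: y_{East} = 65.75 − 0.5(275/6 − (1/3)y_{East}) ⇒ (5/6)y_{East} = 257/6, so y_{East} = 51.4.
Then y_{North} = 275/6 − (1/3)·51.4 = 28.7.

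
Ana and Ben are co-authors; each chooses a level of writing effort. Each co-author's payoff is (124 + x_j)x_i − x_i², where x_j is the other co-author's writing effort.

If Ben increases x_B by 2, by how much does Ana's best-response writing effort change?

1

Ana's payoff is (124 + x_B)x_A − x_A².
∂π/∂x_A = 124 + x_B − 2x_A = 0, so x_A = 62 + 0.5x_B.
The reaction-function slope is 0.5, so a 2-unit rise in x_B moves x_A by 0.5 × 2 = 1. Ana's best response rises — the actions are strategic complements.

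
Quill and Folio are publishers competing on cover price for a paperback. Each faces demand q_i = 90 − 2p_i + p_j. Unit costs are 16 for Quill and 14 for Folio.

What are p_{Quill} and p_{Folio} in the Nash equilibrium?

Quill's profit: π = (p_{Quill} − 16)(90 − 2p_{Quill} + p_{Folio}).
∂π/∂p_{Quill} = 122 − 4p_{Quill} + p_{Folio} = 0 ⇒ p_{Quill} = 30.5 + 0.25p_{Folio}.
Similarly p_{Folio} = 29.5 + 0.25p_{Quill}.
Substituting the second reaction function into the first: p_{Quill} = 30.5 + 0.25(29.5 + 0.25p_{Quill}), which gives 0.9375p_{Quill} = 37.875 ⇒ p_{Quill} = 40.4.
Then p_{Folio} = 29.5 + 0.25·40.4 = 39.6.

40.4, 39.6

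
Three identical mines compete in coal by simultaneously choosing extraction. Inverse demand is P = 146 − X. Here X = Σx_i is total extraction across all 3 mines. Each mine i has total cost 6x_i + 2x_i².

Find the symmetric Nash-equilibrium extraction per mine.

17.5

A representative mine's profit is π_i = x_i(146 − X) − 6x_i − 2x_i², with X = x_i + Σ_{j≠i} x_j.
First-order condition: 140 − 6x_i − Σ_{j≠i} x_j = 0.
In a symmetric equilibrium every mine chooses the same x, so Σ_{j≠i} x_j = 2x. The condition becomes 140 − 8x = 0, giving x = 140/8 = 17.5.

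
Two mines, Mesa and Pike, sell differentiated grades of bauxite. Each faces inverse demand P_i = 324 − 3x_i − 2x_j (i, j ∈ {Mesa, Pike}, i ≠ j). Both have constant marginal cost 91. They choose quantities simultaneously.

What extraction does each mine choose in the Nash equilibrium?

Mine Mesa's profit: π = x_{Mesa}(324 − 3x_{Mesa} − 2x_{Pike}) − 91x_{Mesa}.
∂π/∂x_{Mesa} = 233 − 6x_{Mesa} − 2x_{Pike} = 0 ⇒ x_{Mesa} = 233/6 − (1/3)x_{Pike}.
Setting x_{Mesa} = x_{Pike} in the reaction function: x_{Mesa} = 233/6 − (1/3)x_{Mesa}, so x_{Mesa} = (233/6) / (4/3) = 29.125.

29.125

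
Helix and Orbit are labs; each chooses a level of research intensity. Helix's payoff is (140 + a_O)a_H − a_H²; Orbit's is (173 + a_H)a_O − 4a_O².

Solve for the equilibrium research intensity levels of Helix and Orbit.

86.2, 32.4

Expanding Helix's payoff: 140a_H + a_Oa_H − a_H².
∂π/∂a_H = 140 + a_O − 2a_H = 0, so a_H = 70 + 0.5a_O.
Likewise for Orbit: a_O = 21.625 + 0.125a_H.
Plugging a_O into Helix's best response: a_H = 70 + 0.5(21.625 + 0.125a_H) ⇒ 0.9375a_H = 80.8125, so a_H = 86.2.
Then a_O = 21.625 + 0.125·86.2 = 32.4.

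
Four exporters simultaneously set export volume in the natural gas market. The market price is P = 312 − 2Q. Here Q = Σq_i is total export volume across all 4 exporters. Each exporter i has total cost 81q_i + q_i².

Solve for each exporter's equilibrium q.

A representative exporter's profit is π_i = q_i(312 − 2Q) − 81q_i − q_i², with Q = q_i + Σ_{j≠i} q_j.
First-order condition: 231 − 6q_i − 2Σ_{j≠i} q_j = 0.
In a symmetric equilibrium every exporter chooses the same q, so Σ_{j≠i} q_j = 3q. The condition becomes 231 − 12q = 0, giving q = 231/12 = 19.25.

19.25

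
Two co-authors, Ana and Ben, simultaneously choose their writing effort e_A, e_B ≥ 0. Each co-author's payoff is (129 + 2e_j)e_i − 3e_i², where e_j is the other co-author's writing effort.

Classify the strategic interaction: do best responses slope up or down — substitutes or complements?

Ana's payoff is (129 + 2e_B)e_A − 3e_A².
∂π/∂e_A = 129 + 2e_B − 6e_A = 0, so e_A = 21.5 + (1/3)e_B.
The best-response slope de_A/de_B = 1/3 > 0: the reaction function is upward-sloping, so the choices are strategic complements.

strategic complements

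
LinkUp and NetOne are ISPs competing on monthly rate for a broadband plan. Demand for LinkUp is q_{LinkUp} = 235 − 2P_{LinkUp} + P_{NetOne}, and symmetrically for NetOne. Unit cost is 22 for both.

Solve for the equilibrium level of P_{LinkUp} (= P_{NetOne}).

LinkUp's profit: π = (P_{LinkUp} − 22)(235 − 2P_{LinkUp} + P_{NetOne}).
∂π/∂P_{LinkUp} = 279 − 4P_{LinkUp} + P_{NetOne} = 0 ⇒ P_{LinkUp} = 69.75 + 0.25P_{NetOne}.
By symmetry P_{NetOne} = P_{LinkUp}; substituting into the reaction function, 0.75P_{LinkUp} = 69.75 and P_{LinkUp} = 93.

93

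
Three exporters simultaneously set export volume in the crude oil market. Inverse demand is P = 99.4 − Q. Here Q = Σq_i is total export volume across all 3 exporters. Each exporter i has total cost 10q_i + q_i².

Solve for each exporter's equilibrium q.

A representative exporter's profit is π_i = q_i(99.4 − Q) − 10q_i − q_i², with Q = q_i + Σ_{j≠i} q_j.
First-order condition: 89.4 − 4q_i − Σ_{j≠i} q_j = 0.
Imposing symmetry (q_j = q for all j) turns Σ_{j≠i} q_j into 2q, so 89.4 = 6q and q = 14.9.

14.9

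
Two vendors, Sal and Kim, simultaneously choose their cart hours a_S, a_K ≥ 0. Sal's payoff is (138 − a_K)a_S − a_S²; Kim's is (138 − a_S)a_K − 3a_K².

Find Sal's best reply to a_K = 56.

Expanding Sal's payoff: 138a_S − a_Ka_S − a_S².
∂π/∂a_S = 138 − a_K − 2a_S = 0, so a_S = 69 − 0.5a_K.
At a_K = 56: a_S = 69 − 0.5·56 = 41.

41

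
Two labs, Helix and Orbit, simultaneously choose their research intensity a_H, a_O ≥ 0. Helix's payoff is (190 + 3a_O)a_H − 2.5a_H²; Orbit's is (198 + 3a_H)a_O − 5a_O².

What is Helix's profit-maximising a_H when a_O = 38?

60.8

Expanding Helix's payoff: 190a_H + 3a_Oa_H − 2.5a_H².
∂π/∂a_H = 190 + 3a_O − 5a_H = 0, so a_H = 38 + 0.6a_O.
At a_O = 38: a_H = 38 + 0.6·38 = 60.8.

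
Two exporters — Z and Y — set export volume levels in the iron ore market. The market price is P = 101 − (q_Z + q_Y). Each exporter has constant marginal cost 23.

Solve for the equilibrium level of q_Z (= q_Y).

26

Exporter Z's profit: π = q_Z(101 − (q_Z + q_Y)) − 23q_Z.
∂π/∂q_Z = 78 − 2q_Z − q_Y = 0, so q_Z = 39 − 0.5q_Y.
The game is symmetric, so in equilibrium q_Y = q_Z: the reaction function gives 1.5q_Z = 39, hence q_Z = 26.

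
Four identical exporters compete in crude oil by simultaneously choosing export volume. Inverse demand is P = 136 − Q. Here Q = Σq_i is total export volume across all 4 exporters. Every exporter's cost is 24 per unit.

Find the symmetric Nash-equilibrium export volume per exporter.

22.4

A representative exporter's profit is π_i = q_i(136 − Q) − 24q_i, with Q = q_i + Σ_{j≠i} q_j.
First-order condition: 112 − 2q_i − Σ_{j≠i} q_j = 0.
In a symmetric equilibrium every exporter chooses the same q, so Σ_{j≠i} q_j = 3q. The condition becomes 112 − 5q = 0, giving q = 112/5 = 22.4.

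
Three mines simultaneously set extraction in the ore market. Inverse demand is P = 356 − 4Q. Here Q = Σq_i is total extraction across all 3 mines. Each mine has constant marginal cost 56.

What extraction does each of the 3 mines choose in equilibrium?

A representative mine's profit is π_i = q_i(356 − 4Q) − 56q_i, with Q = q_i + Σ_{j≠i} q_j.
First-order condition: 300 − 8q_i − 4Σ_{j≠i} q_j = 0.
Imposing symmetry (q_j = q for all j) turns Σ_{j≠i} q_j into 2q, so 300 = 16q and q = 18.75.

18.75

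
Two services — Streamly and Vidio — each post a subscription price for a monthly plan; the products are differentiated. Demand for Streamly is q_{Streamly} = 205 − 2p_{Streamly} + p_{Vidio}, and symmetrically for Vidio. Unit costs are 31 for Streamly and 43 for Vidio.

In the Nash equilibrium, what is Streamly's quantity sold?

Streamly's profit: π = (p_{Streamly} − 31)(205 − 2p_{Streamly} + p_{Vidio}).
∂π/∂p_{Streamly} = 267 − 4p_{Streamly} + p_{Vidio} = 0 ⇒ p_{Streamly} = 66.75 + 0.25p_{Vidio}.
Similarly p_{Vidio} = 72.75 + 0.25p_{Streamly}.
Solving the two reaction functions simultaneously: (1 − (0.25)(0.25))p_{Streamly} = 66.75 + 0.25·72.75, so 0.9375p_{Streamly} = 84.9375 and p_{Streamly} = 90.6.
Then p_{Vidio} = 72.75 + 0.25·90.6 = 95.4.
q_{Streamly} = 205 − 2·90.6 + 95.4 = 119.2.

119.2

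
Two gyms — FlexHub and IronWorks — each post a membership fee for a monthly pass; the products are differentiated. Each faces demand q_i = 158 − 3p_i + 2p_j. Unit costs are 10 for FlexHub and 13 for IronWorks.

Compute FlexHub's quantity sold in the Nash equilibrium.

112.6875

FlexHub's profit: π = (p_{FlexHub} − 10)(158 − 3p_{FlexHub} + 2p_{IronWorks}).
∂π/∂p_{FlexHub} = 188 − 6p_{FlexHub} + 2p_{IronWorks} = 0 ⇒ p_{FlexHub} = 94/3 + (1/3)p_{IronWorks}.
Similarly p_{IronWorks} = 197/6 + (1/3)p_{FlexHub}.
Solving the two reaction functions simultaneously: (1 − (1/3)(1/3))p_{FlexHub} = 94/3 + (1/3)·(197/6), so (8/9)p_{FlexHub} = 761/18 and p_{FlexHub} = 47.5625.
Then p_{IronWorks} = 197/6 + (1/3)·47.5625 = 48.6875.
q_{FlexHub} = 158 − 3·47.5625 + 2·48.6875 = 112.6875.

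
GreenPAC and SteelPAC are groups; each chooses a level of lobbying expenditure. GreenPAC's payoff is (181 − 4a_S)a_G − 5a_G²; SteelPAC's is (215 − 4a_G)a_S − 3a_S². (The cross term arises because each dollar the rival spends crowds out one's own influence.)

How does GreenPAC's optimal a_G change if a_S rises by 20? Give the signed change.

-8

Expanding GreenPAC's payoff: 181a_G − 4a_Sa_G − 5a_G².
∂π/∂a_G = 181 − 4a_S − 10a_G = 0, so a_G = 18.1 − 0.4a_S.
The reaction-function slope is −0.4, so a 20-unit rise in a_S moves a_G by −0.4 × 20 = −8. GreenPAC's best response falls — the actions are strategic substitutes.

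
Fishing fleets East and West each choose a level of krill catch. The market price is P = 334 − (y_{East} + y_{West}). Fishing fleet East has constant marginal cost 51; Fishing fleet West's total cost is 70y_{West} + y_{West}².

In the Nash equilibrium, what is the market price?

175

Fishing fleet East's profit: π = y_{East}(334 − (y_{East} + y_{West})) − 51y_{East}.
∂π/∂y_{East} = 283 − 2y_{East} − y_{West} = 0, so y_{East} = 141.5 − 0.5y_{West}.
For West: ∂π/∂y_{West} = 264 − 4y_{West} − y_{East} = 0 ⇒ y_{West} = 66 − 0.25y_{East}.
Plugging y_{West} into East's best response: y_{East} = 141.5 − 0.5(66 − 0.25y_{East}) ⇒ 0.875y_{East} = 108.5, so y_{East} = 124.
Then y_{West} = 66 − 0.25·124 = 35.
Equilibrium price: P = 334 − 159 = 175.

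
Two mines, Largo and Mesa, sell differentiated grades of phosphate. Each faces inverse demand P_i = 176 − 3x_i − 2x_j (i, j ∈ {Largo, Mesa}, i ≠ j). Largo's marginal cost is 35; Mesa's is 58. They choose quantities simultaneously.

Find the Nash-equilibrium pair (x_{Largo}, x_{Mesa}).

19.0625, 13.3125

Mine Largo's profit: π = x_{Largo}(176 − 3x_{Largo} − 2x_{Mesa}) − 35x_{Largo}.
∂π/∂x_{Largo} = 141 − 6x_{Largo} − 2x_{Mesa} = 0 ⇒ x_{Largo} = 23.5 − (1/3)x_{Mesa}.
Similarly x_{Mesa} = 59/3 − (1/3)x_{Largo}.
Plugging x_{Mesa} into Largo's best response: x_{Largo} = 23.5 − (1/3)(59/3 − (1/3)x_{Largo}) ⇒ (8/9)x_{Largo} = 305/18, so x_{Largo} = 19.0625.
Then x_{Mesa} = 59/3 − (1/3)·19.0625 = 13.3125.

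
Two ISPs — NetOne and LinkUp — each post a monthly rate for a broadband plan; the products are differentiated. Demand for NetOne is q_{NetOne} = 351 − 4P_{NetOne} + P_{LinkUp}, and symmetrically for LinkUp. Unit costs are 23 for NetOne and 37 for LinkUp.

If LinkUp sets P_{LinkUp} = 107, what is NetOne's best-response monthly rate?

68.75

NetOne's profit: π = (P_{NetOne} − 23)(351 − 4P_{NetOne} + P_{LinkUp}).
∂π/∂P_{NetOne} = 443 − 8P_{NetOne} + P_{LinkUp} = 0 ⇒ P_{NetOne} = 55.375 + 0.125P_{LinkUp}.
At P_{LinkUp} = 107: P_{NetOne} = 55.375 + 0.125·107 = 68.75.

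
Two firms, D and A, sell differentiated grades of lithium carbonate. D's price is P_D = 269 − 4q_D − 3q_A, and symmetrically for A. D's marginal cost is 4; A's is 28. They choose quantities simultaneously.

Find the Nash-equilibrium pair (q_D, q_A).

25.4, 20.6

Firm D's profit: π = q_D(269 − 4q_D − 3q_A) − 4q_D.
∂π/∂q_D = 265 − 8q_D − 3q_A = 0 ⇒ q_D = 33.125 − 0.375q_A.
Similarly q_A = 30.125 − 0.375q_D.
Solving the two reaction functions simultaneously: (1 − (−0.375)(−0.375))q_D = 33.125 − 0.375·30.125, so (55/64)q_D = 1397/64 and q_D = 25.4.
Then q_A = 30.125 − 0.375·25.4 = 20.6.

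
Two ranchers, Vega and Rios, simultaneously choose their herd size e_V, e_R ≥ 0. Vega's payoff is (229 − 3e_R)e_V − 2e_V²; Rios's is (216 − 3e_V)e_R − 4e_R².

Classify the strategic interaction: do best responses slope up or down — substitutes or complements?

Expanding Vega's payoff: 229e_V − 3e_Re_V − 2e_V².
∂π/∂e_V = 229 − 3e_R − 4e_V = 0, so e_V = 57.25 − 0.75e_R.
The best-response slope de_V/de_R = −0.75 < 0: the reaction function is downward-sloping, so the choices are strategic substitutes.

strategic substitutes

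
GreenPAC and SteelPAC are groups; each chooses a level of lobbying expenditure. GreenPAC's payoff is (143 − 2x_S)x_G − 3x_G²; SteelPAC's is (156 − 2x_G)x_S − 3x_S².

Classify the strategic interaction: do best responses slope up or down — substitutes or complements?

Expanding GreenPAC's payoff: 143x_G − 2x_Sx_G − 3x_G².
∂π/∂x_G = 143 − 2x_S − 6x_G = 0, so x_G = 143/6 − (1/3)x_S.
The best-response slope dx_G/dx_S = −1/3 < 0: the reaction function is downward-sloping, so the choices are strategic substitutes.

strategic substitutes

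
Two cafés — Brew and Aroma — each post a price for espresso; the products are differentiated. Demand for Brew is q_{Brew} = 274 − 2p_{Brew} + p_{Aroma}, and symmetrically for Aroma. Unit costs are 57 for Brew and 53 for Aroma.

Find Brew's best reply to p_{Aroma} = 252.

160

Brew's profit: π = (p_{Brew} − 57)(274 − 2p_{Brew} + p_{Aroma}).
∂π/∂p_{Brew} = 388 − 4p_{Brew} + p_{Aroma} = 0 ⇒ p_{Brew} = 97 + 0.25p_{Aroma}.
At p_{Aroma} = 252: p_{Brew} = 97 + 0.25·252 = 160.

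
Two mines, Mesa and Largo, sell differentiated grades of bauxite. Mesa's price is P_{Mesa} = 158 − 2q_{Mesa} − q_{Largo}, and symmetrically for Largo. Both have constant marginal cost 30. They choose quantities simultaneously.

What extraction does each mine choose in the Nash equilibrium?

25.6

Mine Mesa's profit: π = q_{Mesa}(158 − 2q_{Mesa} − q_{Largo}) − 30q_{Mesa}.
∂π/∂q_{Mesa} = 128 − 4q_{Mesa} − q_{Largo} = 0 ⇒ q_{Mesa} = 32 − 0.25q_{Largo}.
The game is symmetric, so in equilibrium q_{Largo} = q_{Mesa}: the reaction function gives 1.25q_{Mesa} = 32, hence q_{Mesa} = 25.6.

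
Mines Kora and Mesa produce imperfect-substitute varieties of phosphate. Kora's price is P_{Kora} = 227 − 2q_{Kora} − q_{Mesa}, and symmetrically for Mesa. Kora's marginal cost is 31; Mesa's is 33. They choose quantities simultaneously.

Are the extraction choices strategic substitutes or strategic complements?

strategic substitutes

Mine Kora's profit: π = q_{Kora}(227 − 2q_{Kora} − q_{Mesa}) − 31q_{Kora}.
∂π/∂q_{Kora} = 196 − 4q_{Kora} − q_{Mesa} = 0 ⇒ q_{Kora} = 49 − 0.25q_{Mesa}.
The best-response slope dq_{Kora}/dq_{Mesa} = −0.25 < 0: the reaction function is downward-sloping, so the choices are strategic substitutes.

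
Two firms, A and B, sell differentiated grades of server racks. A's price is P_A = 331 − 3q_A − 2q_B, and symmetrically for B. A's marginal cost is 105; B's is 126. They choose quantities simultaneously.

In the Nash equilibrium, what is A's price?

Firm A's profit: π = q_A(331 − 3q_A − 2q_B) − 105q_A.
∂π/∂q_A = 226 − 6q_A − 2q_B = 0 ⇒ q_A = 113/3 − (1/3)q_B.
Similarly q_B = 205/6 − (1/3)q_A.
Solving the two reaction functions simultaneously: (1 − (−1/3)(−1/3))q_A = 113/3 − (1/3)·(205/6), so (8/9)q_A = 473/18 and q_A = 29.5625.
Then q_B = 205/6 − (1/3)·29.5625 = 24.3125.
P_A = 331 − 3·29.5625 − 2·24.3125 = 193.6875.

193.6875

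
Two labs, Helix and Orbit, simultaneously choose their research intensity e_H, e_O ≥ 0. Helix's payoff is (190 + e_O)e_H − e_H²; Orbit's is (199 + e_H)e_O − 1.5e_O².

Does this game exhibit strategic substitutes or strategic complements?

Expanding Helix's payoff: 190e_H + e_Oe_H − e_H².
∂π/∂e_H = 190 + e_O − 2e_H = 0, so e_H = 95 + 0.5e_O.
The best-response slope de_H/de_O = 0.5 > 0: the reaction function is upward-sloping, so the choices are strategic complements.

strategic complements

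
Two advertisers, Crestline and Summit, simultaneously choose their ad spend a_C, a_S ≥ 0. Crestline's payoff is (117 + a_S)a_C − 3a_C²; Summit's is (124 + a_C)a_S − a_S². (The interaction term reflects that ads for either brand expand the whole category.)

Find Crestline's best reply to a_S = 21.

23

Expanding Crestline's payoff: 117a_C + a_Sa_C − 3a_C².
∂π/∂a_C = 117 + a_S − 6a_C = 0, so a_C = 19.5 + (1/6)a_S.
At a_S = 21: a_C = 19.5 + (1/6)·21 = 23.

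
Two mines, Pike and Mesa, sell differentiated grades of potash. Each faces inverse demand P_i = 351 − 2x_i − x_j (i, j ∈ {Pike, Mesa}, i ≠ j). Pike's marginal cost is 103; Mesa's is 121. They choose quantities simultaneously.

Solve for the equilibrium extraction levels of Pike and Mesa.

50.8, 44.8

Mine Pike's profit: π = x_{Pike}(351 − 2x_{Pike} − x_{Mesa}) − 103x_{Pike}.
∂π/∂x_{Pike} = 248 − 4x_{Pike} − x_{Mesa} = 0 ⇒ x_{Pike} = 62 − 0.25x_{Mesa}.
Similarly x_{Mesa} = 57.5 − 0.25x_{Pike}.
Substituting the second reaction function into the first: x_{Pike} = 62 − 0.25(57.5 − 0.25x_{Pike}), which gives 0.9375x_{Pike} = 47.625 ⇒ x_{Pike} = 50.8.
Then x_{Mesa} = 57.5 − 0.25·50.8 = 44.8.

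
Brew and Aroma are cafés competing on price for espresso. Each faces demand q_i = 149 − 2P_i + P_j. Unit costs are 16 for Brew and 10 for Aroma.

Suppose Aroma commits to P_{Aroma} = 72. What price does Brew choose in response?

Brew's profit: π = (P_{Brew} − 16)(149 − 2P_{Brew} + P_{Aroma}).
∂π/∂P_{Brew} = 181 − 4P_{Brew} + P_{Aroma} = 0 ⇒ P_{Brew} = 45.25 + 0.25P_{Aroma}.
At P_{Aroma} = 72: P_{Brew} = 45.25 + 0.25·72 = 63.25.

63.25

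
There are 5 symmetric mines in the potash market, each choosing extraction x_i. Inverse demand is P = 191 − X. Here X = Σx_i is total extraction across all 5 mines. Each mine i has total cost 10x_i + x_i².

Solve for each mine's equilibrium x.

A representative mine's profit is π_i = x_i(191 − X) − 10x_i − x_i², with X = x_i + Σ_{j≠i} x_j.
First-order condition: 181 − 4x_i − Σ_{j≠i} x_j = 0.
In a symmetric equilibrium every mine chooses the same x, so Σ_{j≠i} x_j = 4x. The condition becomes 181 − 8x = 0, giving x = 181/8 = 22.625.

22.625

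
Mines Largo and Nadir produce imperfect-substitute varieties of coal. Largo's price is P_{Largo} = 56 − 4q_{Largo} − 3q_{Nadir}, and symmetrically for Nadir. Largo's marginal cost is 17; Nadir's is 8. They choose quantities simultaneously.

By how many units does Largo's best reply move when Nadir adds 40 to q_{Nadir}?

-15

Mine Largo's profit: π = q_{Largo}(56 − 4q_{Largo} − 3q_{Nadir}) − 17q_{Largo}.
∂π/∂q_{Largo} = 39 − 8q_{Largo} − 3q_{Nadir} = 0 ⇒ q_{Largo} = 4.875 − 0.375q_{Nadir}.
The reaction-function slope is −0.375, so a 40-unit rise in q_{Nadir} moves q_{Largo} by −0.375 × 40 = −15. Largo's best response falls — the actions are strategic substitutes.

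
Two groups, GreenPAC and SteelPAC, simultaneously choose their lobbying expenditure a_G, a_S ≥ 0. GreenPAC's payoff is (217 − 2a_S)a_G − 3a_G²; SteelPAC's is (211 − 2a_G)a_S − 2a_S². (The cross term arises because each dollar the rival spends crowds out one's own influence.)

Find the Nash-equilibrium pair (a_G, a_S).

Expanding GreenPAC's payoff: 217a_G − 2a_Sa_G − 3a_G².
∂π/∂a_G = 217 − 2a_S − 6a_G = 0, so a_G = 217/6 − (1/3)a_S.
Likewise for SteelPAC: a_S = 52.75 − 0.5a_G.
Solving the two reaction functions simultaneously: (1 − (−1/3)(−0.5))a_G = 217/6 − (1/3)·52.75, so (5/6)a_G = 223/12 and a_G = 22.3.
Then a_S = 52.75 − 0.5·22.3 = 41.6.

22.3, 41.6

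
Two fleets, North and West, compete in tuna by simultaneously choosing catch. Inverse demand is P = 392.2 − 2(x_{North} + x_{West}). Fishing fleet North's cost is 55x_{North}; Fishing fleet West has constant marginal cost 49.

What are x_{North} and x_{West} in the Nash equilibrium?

Fishing fleet North's profit: π = x_{North}(392.2 − 2(x_{North} + x_{West})) − 55x_{North}.
∂π/∂x_{North} = 337.2 − 4x_{North} − 2x_{West} = 0, so x_{North} = 84.3 − 0.5x_{West}.
By the same steps for West: x_{West} = 85.8 − 0.5x_{North}.
Substituting the second reaction function into the first: x_{North} = 84.3 − 0.5(85.8 − 0.5x_{North}), which gives 0.75x_{North} = 41.4 ⇒ x_{North} = 55.2.
Then x_{West} = 85.8 − 0.5·55.2 = 58.2.

55.2, 58.2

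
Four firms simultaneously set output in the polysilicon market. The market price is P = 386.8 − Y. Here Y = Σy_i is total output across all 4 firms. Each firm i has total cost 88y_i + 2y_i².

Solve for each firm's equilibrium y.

A representative firm's profit is π_i = y_i(386.8 − Y) − 88y_i − 2y_i², with Y = y_i + Σ_{j≠i} y_j.
First-order condition: 298.8 − 6y_i − Σ_{j≠i} y_j = 0.
Imposing symmetry (y_j = y for all j) turns Σ_{j≠i} y_j into 3y, so 298.8 = 9y and y = 33.2.

33.2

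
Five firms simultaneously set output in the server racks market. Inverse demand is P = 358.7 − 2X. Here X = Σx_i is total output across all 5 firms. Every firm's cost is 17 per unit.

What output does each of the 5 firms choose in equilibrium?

28.475

A representative firm's profit is π_i = x_i(358.7 − 2X) − 17x_i, with X = x_i + Σ_{j≠i} x_j.
First-order condition: 341.7 − 4x_i − 2Σ_{j≠i} x_j = 0.
Imposing symmetry (x_j = x for all j) turns Σ_{j≠i} x_j into 4x, so 341.7 = 12x and x = 28.475.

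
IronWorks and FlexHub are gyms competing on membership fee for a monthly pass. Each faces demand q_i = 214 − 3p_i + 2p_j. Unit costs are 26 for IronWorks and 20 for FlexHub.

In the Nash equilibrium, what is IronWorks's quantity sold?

137.625

IronWorks's profit: π = (p_{IronWorks} − 26)(214 − 3p_{IronWorks} + 2p_{FlexHub}).
∂π/∂p_{IronWorks} = 292 − 6p_{IronWorks} + 2p_{FlexHub} = 0 ⇒ p_{IronWorks} = 146/3 + (1/3)p_{FlexHub}.
Similarly p_{FlexHub} = 137/3 + (1/3)p_{IronWorks}.
Solving the two reaction functions simultaneously: (1 − (1/3)(1/3))p_{IronWorks} = 146/3 + (1/3)·(137/3), so (8/9)p_{IronWorks} = 575/9 and p_{IronWorks} = 71.875.
Then p_{FlexHub} = 137/3 + (1/3)·71.875 = 69.625.
q_{IronWorks} = 214 − 3·71.875 + 2·69.625 = 137.625.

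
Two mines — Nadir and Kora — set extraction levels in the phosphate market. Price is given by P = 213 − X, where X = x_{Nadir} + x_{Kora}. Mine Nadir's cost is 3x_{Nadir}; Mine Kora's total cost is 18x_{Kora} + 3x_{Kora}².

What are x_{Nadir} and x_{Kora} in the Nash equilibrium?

99, 12

Mine Nadir's profit: π = x_{Nadir}(213 − (x_{Nadir} + x_{Kora})) − 3x_{Nadir}.
∂π/∂x_{Nadir} = 210 − 2x_{Nadir} − x_{Kora} = 0, so x_{Nadir} = 105 − 0.5x_{Kora}.
For Kora: ∂π/∂x_{Kora} = 195 − 8x_{Kora} − x_{Nadir} = 0 ⇒ x_{Kora} = 24.375 − 0.125x_{Nadir}.
Plugging x_{Kora} into Nadir's best response: x_{Nadir} = 105 − 0.5(24.375 − 0.125x_{Nadir}) ⇒ 0.9375x_{Nadir} = 92.8125, so x_{Nadir} = 99.
Then x_{Kora} = 24.375 − 0.125·99 = 12.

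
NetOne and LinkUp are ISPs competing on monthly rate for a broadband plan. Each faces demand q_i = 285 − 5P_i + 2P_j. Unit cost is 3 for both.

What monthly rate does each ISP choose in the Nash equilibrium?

37.5

NetOne's profit: π = (P_{NetOne} − 3)(285 − 5P_{NetOne} + 2P_{LinkUp}).
∂π/∂P_{NetOne} = 300 − 10P_{NetOne} + 2P_{LinkUp} = 0 ⇒ P_{NetOne} = 30 + 0.2P_{LinkUp}.
The game is symmetric, so in equilibrium P_{LinkUp} = P_{NetOne}: the reaction function gives 0.8P_{NetOne} = 30, hence P_{NetOne} = 37.5.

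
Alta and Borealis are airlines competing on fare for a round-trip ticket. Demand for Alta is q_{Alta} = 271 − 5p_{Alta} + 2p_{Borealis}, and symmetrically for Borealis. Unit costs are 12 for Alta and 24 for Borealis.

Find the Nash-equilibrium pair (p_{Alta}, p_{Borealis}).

42.625, 47.625

Alta's profit: π = (p_{Alta} − 12)(271 − 5p_{Alta} + 2p_{Borealis}).
∂π/∂p_{Alta} = 331 − 10p_{Alta} + 2p_{Borealis} = 0 ⇒ p_{Alta} = 33.1 + 0.2p_{Borealis}.
Similarly p_{Borealis} = 39.1 + 0.2p_{Alta}.
Substituting the second reaction function into the first: p_{Alta} = 33.1 + 0.2(39.1 + 0.2p_{Alta}), which gives 0.96p_{Alta} = 40.92 ⇒ p_{Alta} = 42.625.
Then p_{Borealis} = 39.1 + 0.2·42.625 = 47.625.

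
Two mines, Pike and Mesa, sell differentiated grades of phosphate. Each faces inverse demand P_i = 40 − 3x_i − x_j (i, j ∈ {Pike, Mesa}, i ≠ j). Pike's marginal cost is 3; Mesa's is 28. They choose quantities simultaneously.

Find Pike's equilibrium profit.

Mine Pike's profit: π = x_{Pike}(40 − 3x_{Pike} − x_{Mesa}) − 3x_{Pike}.
∂π/∂x_{Pike} = 37 − 6x_{Pike} − x_{Mesa} = 0 ⇒ x_{Pike} = 37/6 − (1/6)x_{Mesa}.
Similarly x_{Mesa} = 2 − (1/6)x_{Pike}.
Solving the two reaction functions simultaneously: (1 − (−1/6)(−1/6))x_{Pike} = 37/6 − (1/6)·2, so (35/36)x_{Pike} = 35/6 and x_{Pike} = 6.
Then x_{Mesa} = 2 − (1/6)·6 = 1.
P_{Pike} = 40 − 3·6 − 1 = 21.
Profit = (21 − 3)·6 = 108.

108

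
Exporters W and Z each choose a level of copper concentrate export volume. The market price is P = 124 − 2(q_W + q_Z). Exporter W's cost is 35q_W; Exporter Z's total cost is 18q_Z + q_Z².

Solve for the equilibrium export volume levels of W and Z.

16.1, 12.3

Exporter W's profit: π = q_W(124 − 2(q_W + q_Z)) − 35q_W.
∂π/∂q_W = 89 − 4q_W − 2q_Z = 0, so q_W = 22.25 − 0.5q_Z.
For Z: ∂π/∂q_Z = 106 − 6q_Z − 2q_W = 0 ⇒ q_Z = 53/3 − (1/3)q_W.
Substituting the second reaction function into the first: q_W = 22.25 − 0.5(53/3 − (1/3)q_W), which gives (5/6)q_W = 161/12 ⇒ q_W = 16.1.
Then q_Z = 53/3 − (1/3)·16.1 = 12.3.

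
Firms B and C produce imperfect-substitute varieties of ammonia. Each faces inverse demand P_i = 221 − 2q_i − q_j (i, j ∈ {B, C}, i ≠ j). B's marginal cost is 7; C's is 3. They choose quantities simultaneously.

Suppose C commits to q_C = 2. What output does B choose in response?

Firm B's profit: π = q_B(221 − 2q_B − q_C) − 7q_B.
∂π/∂q_B = 214 − 4q_B − q_C = 0 ⇒ q_B = 53.5 − 0.25q_C.
At q_C = 2: q_B = 53.5 − 0.25·2 = 53.

53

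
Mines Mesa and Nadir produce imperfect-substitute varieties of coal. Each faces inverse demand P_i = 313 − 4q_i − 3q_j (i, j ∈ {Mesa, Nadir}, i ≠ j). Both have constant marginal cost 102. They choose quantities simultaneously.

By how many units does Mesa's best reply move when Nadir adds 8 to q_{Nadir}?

-3

Mine Mesa's profit: π = q_{Mesa}(313 − 4q_{Mesa} − 3q_{Nadir}) − 102q_{Mesa}.
∂π/∂q_{Mesa} = 211 − 8q_{Mesa} − 3q_{Nadir} = 0 ⇒ q_{Mesa} = 26.375 − 0.375q_{Nadir}.
The reaction-function slope is −0.375, so an 8-unit rise in q_{Nadir} moves q_{Mesa} by −0.375 × 8 = −3. Mesa's best response falls — the actions are strategic substitutes.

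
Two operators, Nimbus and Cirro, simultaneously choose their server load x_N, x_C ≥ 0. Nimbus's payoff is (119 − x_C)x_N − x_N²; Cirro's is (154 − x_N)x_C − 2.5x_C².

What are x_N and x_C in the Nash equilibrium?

49, 21

Expanding Nimbus's payoff: 119x_N − x_Cx_N − x_N².
∂π/∂x_N = 119 − x_C − 2x_N = 0, so x_N = 59.5 − 0.5x_C.
Likewise for Cirro: x_C = 30.8 − 0.2x_N.
Solving the two reaction functions simultaneously: (1 − (−0.5)(−0.2))x_N = 59.5 − 0.5·30.8, so 0.9x_N = 44.1 and x_N = 49.
Then x_C = 30.8 − 0.2·49 = 21.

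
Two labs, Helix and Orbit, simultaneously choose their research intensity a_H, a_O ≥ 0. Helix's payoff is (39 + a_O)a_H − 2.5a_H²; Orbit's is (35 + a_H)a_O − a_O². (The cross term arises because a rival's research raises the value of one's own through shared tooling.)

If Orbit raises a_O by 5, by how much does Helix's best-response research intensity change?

1

Expanding Helix's payoff: 39a_H + a_Oa_H − 2.5a_H².
∂π/∂a_H = 39 + a_O − 5a_H = 0, so a_H = 7.8 + 0.2a_O.
The reaction-function slope is 0.2, so a 5-unit rise in a_O moves a_H by 0.2 × 5 = 1. Helix's best response rises — the actions are strategic complements.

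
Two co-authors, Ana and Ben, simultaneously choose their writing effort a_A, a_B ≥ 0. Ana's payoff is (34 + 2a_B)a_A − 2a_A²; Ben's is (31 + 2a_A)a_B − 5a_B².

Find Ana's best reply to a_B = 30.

23.5

Expanding Ana's payoff: 34a_A + 2a_Ba_A − 2a_A².
∂π/∂a_A = 34 + 2a_B − 4a_A = 0, so a_A = 8.5 + 0.5a_B.
At a_B = 30: a_A = 8.5 + 0.5·30 = 23.5.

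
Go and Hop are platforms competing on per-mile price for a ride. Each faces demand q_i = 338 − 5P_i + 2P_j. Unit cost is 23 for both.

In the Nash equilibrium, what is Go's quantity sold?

168.125

Go's profit: π = (P_{Go} − 23)(338 − 5P_{Go} + 2P_{Hop}).
∂π/∂P_{Go} = 453 − 10P_{Go} + 2P_{Hop} = 0 ⇒ P_{Go} = 45.3 + 0.2P_{Hop}.
Setting P_{Go} = P_{Hop} in the reaction function: P_{Go} = 45.3 + 0.2P_{Go}, so P_{Go} = 45.3 / 0.8 = 56.625.
q_{Go} = 338 − 5·56.625 + 2·56.625 = 168.125.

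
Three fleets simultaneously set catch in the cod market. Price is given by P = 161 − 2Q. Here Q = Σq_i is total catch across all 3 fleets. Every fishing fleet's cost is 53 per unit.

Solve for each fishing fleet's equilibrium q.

13.5

A representative fishing fleet's profit is π_i = q_i(161 − 2Q) − 53q_i, with Q = q_i + Σ_{j≠i} q_j.
First-order condition: 108 − 4q_i − 2Σ_{j≠i} q_j = 0.
In a symmetric equilibrium every fishing fleet chooses the same q, so Σ_{j≠i} q_j = 2q. The condition becomes 108 − 8q = 0, giving q = 108/8 = 13.5.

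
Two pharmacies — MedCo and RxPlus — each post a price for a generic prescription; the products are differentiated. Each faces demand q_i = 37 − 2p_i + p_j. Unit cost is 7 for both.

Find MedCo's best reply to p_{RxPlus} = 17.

17

MedCo's profit: π = (p_{MedCo} − 7)(37 − 2p_{MedCo} + p_{RxPlus}).
∂π/∂p_{MedCo} = 51 − 4p_{MedCo} + p_{RxPlus} = 0 ⇒ p_{MedCo} = 12.75 + 0.25p_{RxPlus}.
At p_{RxPlus} = 17: p_{MedCo} = 12.75 + 0.25·17 = 17.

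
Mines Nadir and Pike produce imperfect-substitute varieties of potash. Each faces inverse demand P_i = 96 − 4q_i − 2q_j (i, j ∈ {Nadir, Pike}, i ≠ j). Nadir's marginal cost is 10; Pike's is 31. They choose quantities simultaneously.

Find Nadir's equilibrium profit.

345.96

Mine Nadir's profit: π = q_{Nadir}(96 − 4q_{Nadir} − 2q_{Pike}) − 10q_{Nadir}.
∂π/∂q_{Nadir} = 86 − 8q_{Nadir} − 2q_{Pike} = 0 ⇒ q_{Nadir} = 10.75 − 0.25q_{Pike}.
Similarly q_{Pike} = 8.125 − 0.25q_{Nadir}.
Solving the two reaction functions simultaneously: (1 − (−0.25)(−0.25))q_{Nadir} = 10.75 − 0.25·8.125, so 0.9375q_{Nadir} = 279/32 and q_{Nadir} = 9.3.
Then q_{Pike} = 8.125 − 0.25·9.3 = 5.8.
P_{Nadir} = 96 − 4·9.3 − 2·5.8 = 47.2.
Profit = (47.2 − 10)·9.3 = 345.96.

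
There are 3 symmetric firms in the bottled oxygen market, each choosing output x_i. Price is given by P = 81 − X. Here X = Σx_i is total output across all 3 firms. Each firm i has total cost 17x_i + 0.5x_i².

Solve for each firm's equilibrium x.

12.8

A representative firm's profit is π_i = x_i(81 − X) − 17x_i − 0.5x_i², with X = x_i + Σ_{j≠i} x_j.
First-order condition: 64 − 3x_i − Σ_{j≠i} x_j = 0.
With identical firms, set every x_j = x: then 64 − 3x − 2x = 0, i.e. x = 64/5 = 12.8.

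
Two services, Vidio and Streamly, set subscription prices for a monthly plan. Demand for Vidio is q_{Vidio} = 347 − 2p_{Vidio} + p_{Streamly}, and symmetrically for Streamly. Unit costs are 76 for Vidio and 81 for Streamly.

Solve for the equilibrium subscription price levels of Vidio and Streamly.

Vidio's profit: π = (p_{Vidio} − 76)(347 − 2p_{Vidio} + p_{Streamly}).
∂π/∂p_{Vidio} = 499 − 4p_{Vidio} + p_{Streamly} = 0 ⇒ p_{Vidio} = 124.75 + 0.25p_{Streamly}.
Similarly p_{Streamly} = 127.25 + 0.25p_{Vidio}.
Plugging p_{Streamly} into Vidio's best response: p_{Vidio} = 124.75 + 0.25(127.25 + 0.25p_{Vidio}) ⇒ 0.9375p_{Vidio} = 156.5625, so p_{Vidio} = 167.
Then p_{Streamly} = 127.25 + 0.25·167 = 169.

167, 169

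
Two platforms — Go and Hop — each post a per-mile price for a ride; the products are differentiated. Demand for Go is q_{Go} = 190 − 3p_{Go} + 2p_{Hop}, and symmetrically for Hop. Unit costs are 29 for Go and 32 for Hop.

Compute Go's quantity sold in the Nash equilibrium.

Go's profit: π = (p_{Go} − 29)(190 − 3p_{Go} + 2p_{Hop}).
∂π/∂p_{Go} = 277 − 6p_{Go} + 2p_{Hop} = 0 ⇒ p_{Go} = 277/6 + (1/3)p_{Hop}.
Similarly p_{Hop} = 143/3 + (1/3)p_{Go}.
Plugging p_{Hop} into Go's best response: p_{Go} = 277/6 + (1/3)(143/3 + (1/3)p_{Go}) ⇒ (8/9)p_{Go} = 1117/18, so p_{Go} = 69.8125.
Then p_{Hop} = 143/3 + (1/3)·69.8125 = 70.9375.
q_{Go} = 190 − 3·69.8125 + 2·70.9375 = 122.4375.

122.4375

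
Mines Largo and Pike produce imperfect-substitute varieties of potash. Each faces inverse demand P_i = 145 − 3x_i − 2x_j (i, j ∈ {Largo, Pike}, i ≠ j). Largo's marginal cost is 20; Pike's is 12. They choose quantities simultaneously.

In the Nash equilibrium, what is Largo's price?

Mine Largo's profit: π = x_{Largo}(145 − 3x_{Largo} − 2x_{Pike}) − 20x_{Largo}.
∂π/∂x_{Largo} = 125 − 6x_{Largo} − 2x_{Pike} = 0 ⇒ x_{Largo} = 125/6 − (1/3)x_{Pike}.
Similarly x_{Pike} = 133/6 − (1/3)x_{Largo}.
Plugging x_{Pike} into Largo's best response: x_{Largo} = 125/6 − (1/3)(133/6 − (1/3)x_{Largo}) ⇒ (8/9)x_{Largo} = 121/9, so x_{Largo} = 15.125.
Then x_{Pike} = 133/6 − (1/3)·15.125 = 17.125.
P_{Largo} = 145 − 3·15.125 − 2·17.125 = 65.375.

65.375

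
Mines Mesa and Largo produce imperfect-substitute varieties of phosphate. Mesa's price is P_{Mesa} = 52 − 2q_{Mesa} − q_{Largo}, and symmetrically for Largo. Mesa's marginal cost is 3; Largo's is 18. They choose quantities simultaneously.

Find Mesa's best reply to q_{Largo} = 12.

9.25

Mine Mesa's profit: π = q_{Mesa}(52 − 2q_{Mesa} − q_{Largo}) − 3q_{Mesa}.
∂π/∂q_{Mesa} = 49 − 4q_{Mesa} − q_{Largo} = 0 ⇒ q_{Mesa} = 12.25 − 0.25q_{Largo}.
At q_{Largo} = 12: q_{Mesa} = 12.25 − 0.25·12 = 9.25.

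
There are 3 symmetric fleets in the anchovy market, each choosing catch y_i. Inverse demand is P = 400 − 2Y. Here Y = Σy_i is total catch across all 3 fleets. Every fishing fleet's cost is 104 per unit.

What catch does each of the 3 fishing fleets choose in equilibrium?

A representative fishing fleet's profit is π_i = y_i(400 − 2Y) − 104y_i, with Y = y_i + Σ_{j≠i} y_j.
First-order condition: 296 − 4y_i − 2Σ_{j≠i} y_j = 0.
Imposing symmetry (y_j = y for all j) turns Σ_{j≠i} y_j into 2y, so 296 = 8y and y = 37.

37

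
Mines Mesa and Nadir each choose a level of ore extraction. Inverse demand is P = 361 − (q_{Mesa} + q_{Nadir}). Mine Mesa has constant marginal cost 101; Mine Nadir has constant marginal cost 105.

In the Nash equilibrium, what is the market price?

Mine Mesa's profit: π = q_{Mesa}(361 − (q_{Mesa} + q_{Nadir})) − 101q_{Mesa}.
∂π/∂q_{Mesa} = 260 − 2q_{Mesa} − q_{Nadir} = 0, so q_{Mesa} = 130 − 0.5q_{Nadir}.
By the same steps for Nadir: q_{Nadir} = 128 − 0.5q_{Mesa}.
Plugging q_{Nadir} into Mesa's best response: q_{Mesa} = 130 − 0.5(128 − 0.5q_{Mesa}) ⇒ 0.75q_{Mesa} = 66, so q_{Mesa} = 88.
Then q_{Nadir} = 128 − 0.5·88 = 84.
Equilibrium price: P = 361 − 172 = 189.

189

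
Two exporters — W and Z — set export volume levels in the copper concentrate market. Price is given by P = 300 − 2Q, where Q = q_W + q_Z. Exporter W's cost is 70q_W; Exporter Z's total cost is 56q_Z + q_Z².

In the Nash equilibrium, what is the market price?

159.2

Exporter W's profit: π = q_W(300 − 2(q_W + q_Z)) − 70q_W.
∂π/∂q_W = 230 − 4q_W − 2q_Z = 0, so q_W = 57.5 − 0.5q_Z.
For Z: ∂π/∂q_Z = 244 − 6q_Z − 2q_W = 0 ⇒ q_Z = 122/3 − (1/3)q_W.
Plugging q_Z into W's best response: q_W = 57.5 − 0.5(122/3 − (1/3)q_W) ⇒ (5/6)q_W = 223/6, so q_W = 44.6.
Then q_Z = 122/3 − (1/3)·44.6 = 25.8.
Equilibrium price: P = 300 − 2·70.4 = 159.2.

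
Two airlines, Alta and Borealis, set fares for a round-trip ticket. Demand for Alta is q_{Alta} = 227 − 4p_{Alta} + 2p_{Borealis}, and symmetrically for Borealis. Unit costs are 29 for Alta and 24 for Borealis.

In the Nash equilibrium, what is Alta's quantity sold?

110

Alta's profit: π = (p_{Alta} − 29)(227 − 4p_{Alta} + 2p_{Borealis}).
∂π/∂p_{Alta} = 343 − 8p_{Alta} + 2p_{Borealis} = 0 ⇒ p_{Alta} = 42.875 + 0.25p_{Borealis}.
Similarly p_{Borealis} = 40.375 + 0.25p_{Alta}.
Solving the two reaction functions simultaneously: (1 − (0.25)(0.25))p_{Alta} = 42.875 + 0.25·40.375, so 0.9375p_{Alta} = 1695/32 and p_{Alta} = 56.5.
Then p_{Borealis} = 40.375 + 0.25·56.5 = 54.5.
q_{Alta} = 227 − 4·56.5 + 2·54.5 = 110.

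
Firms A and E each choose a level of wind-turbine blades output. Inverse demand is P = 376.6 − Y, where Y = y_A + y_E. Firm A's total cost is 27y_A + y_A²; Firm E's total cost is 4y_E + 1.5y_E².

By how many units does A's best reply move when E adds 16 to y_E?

Firm A's profit: π = y_A(376.6 − (y_A + y_E)) − 27y_A − y_A².
∂π/∂y_A = 349.6 − 4y_A − y_E = 0, so y_A = 87.4 − 0.25y_E.
The reaction-function slope is −0.25, so a 16-unit rise in y_E moves y_A by −0.25 × 16 = −4. A's best response falls — the actions are strategic substitutes.

-4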